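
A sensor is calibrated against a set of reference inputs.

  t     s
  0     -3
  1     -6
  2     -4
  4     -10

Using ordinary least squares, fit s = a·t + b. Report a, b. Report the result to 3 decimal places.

a = -1.571, b = -3.000

Entries of MᵀM: Σt·t = 21, Σt = 7, Σ1 = 4.
For Mᵀs: Σt·s = -54, Σs = -23.
So MᵀM·[a, b]ᵀ = Mᵀs: [[21, 7]; [7, 4]]·[a, b]ᵀ = [-54, -23]ᵀ.
Δ = 21·4 − 7² = 35.
a = ((-54)·4 − 7·(-23))/35 = -11/7; b = (21·(-23) − 7·(-54))/35 = -3.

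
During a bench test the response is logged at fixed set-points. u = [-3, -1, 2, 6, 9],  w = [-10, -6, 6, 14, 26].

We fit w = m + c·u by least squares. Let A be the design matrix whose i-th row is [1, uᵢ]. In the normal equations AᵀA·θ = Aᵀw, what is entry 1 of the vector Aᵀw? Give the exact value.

30

Entry 1 ↔ basis 1, so (Aᵀw)_{1} = Σᵢ wᵢ = (1)·(-10) + (1)·(-6) + (1)·(6) + (1)·(14) + (1)·(26) = 30.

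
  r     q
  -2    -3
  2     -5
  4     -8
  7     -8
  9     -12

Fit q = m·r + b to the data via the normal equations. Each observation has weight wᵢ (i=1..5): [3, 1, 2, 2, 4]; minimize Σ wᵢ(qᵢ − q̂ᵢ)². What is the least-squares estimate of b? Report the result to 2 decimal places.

b = -4.32

With design matrix A, AᵀWA = [[470, 54]; [54, 12]] and AᵀWq = [-600, -94]ᵀ.
Δ = 470·12 − 54² = 2724.
m = ((-600)·12 − 54·(-94))/2724 = -177/227; b = (470·(-94) − 54·(-600))/2724 = -2945/681.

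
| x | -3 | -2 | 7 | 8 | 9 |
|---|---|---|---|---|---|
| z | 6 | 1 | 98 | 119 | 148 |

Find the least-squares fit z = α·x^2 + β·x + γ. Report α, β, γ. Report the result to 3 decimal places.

With design matrix A, AᵀA = [[13155, 1549, 207]; [1549, 207, 19]; [207, 19, 5]] and Aᵀz = [24464, 2950, 372]ᵀ.
Row-reducing yields α = 62960/46039, β = 168647/46039, γ = 177899/46039.

α = 1.368, β = 3.663, γ = 3.864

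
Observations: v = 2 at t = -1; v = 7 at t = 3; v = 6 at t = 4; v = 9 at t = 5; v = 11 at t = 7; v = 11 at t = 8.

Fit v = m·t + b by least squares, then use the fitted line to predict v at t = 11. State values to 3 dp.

v̂ = 14.636

With design matrix M, MᵀM = [[164, 26]; [26, 6]] and Mᵀv = [253, 46]ᵀ.
Eliminating b: 6·(row 1) − 26·(row 2) gives 308·m = 6·253 − 26·46 = 322, so m = 23/22.
Then b = (46 − 26·(23/22))/6 = 69/22.
At t = 11: v̂ = (23/22)·(11) + (69/22)·(1) = 161/11.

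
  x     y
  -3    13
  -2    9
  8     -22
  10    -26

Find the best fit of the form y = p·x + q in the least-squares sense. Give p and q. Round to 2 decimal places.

Setting ∂/∂p … = 0 gives: 177·p + 13·q = -493;  13·p + 4·q = -26.
(Σx·x = 177, Σx = 13, Σ1 = 4, Σx·y = -493, Σy = -26.)
Eliminating q: 4·(row 1) − 13·(row 2) gives 539·p = 4·(-493) − 13·(-26) = -1634, so p = -1634/539.
Then q = ((-26) − 13·(-1634/539))/4 = 1807/539.

p = -3.03, q = 3.35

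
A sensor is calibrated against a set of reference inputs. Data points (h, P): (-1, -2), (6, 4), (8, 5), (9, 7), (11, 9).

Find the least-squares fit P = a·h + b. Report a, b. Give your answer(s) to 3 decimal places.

Compute the Gram sums: Σh·h = 303, Σh = 33, Σ1 = 5.
For AᵀP: Σh·P = 228, ΣP = 23.
AᵀA·[a, b]ᵀ = AᵀP becomes [[303, 33]; [33, 5]]·[a, b]ᵀ = [228, 23]ᵀ.
det = 303·5 − 33² = 426.
a = (228·5 − 33·23)/426 = 127/142; b = (303·23 − 33·228)/426 = -185/142.

a = 0.894, b = -1.303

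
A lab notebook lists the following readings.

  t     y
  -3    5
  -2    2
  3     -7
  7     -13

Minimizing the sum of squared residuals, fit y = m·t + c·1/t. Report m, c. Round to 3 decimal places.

m = -1.955, c = 1.957

Sums needed: Σt·t = 71, Σt·1/t = 4, Σ1/t·1/t = 869/1764.
And Σt·y = -131, Σ1/t·y = -48/7.
Normal equations: [[71, 4]; [4, 869/1764]]·[m, c]ᵀ = [-131, -48/7]ᵀ.
Δ = 71·(869/1764) − 4² = 33475/1764.
m = ((-131)·(869/1764) − 4·(-48/7))/(33475/1764) = -1007/515; c = (71·(-48/7) − 4·(-131))/(33475/1764) = 1008/515.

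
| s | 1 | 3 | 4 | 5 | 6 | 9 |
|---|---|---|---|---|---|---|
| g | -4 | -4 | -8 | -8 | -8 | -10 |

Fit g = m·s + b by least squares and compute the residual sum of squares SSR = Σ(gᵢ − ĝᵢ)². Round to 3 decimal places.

MᵀM·[m, b]ᵀ = Mᵀg reads: 168·m + 28·b = -226;  28·m + 6·b = -42.
(Σs·s = 168, Σs = 28, Σ1 = 6, Σs·g = -226, Σg = -42.)
Eliminating b: 6·(row 1) − 28·(row 2) gives 224·m = 6·(-226) − 28·(-42) = -180, so m = -45/56.
Then b = ((-42) − 28·(-45/56))/6 = -13/4.
Residuals: 3/56, 93/56, -43/28, -41/56, 1/14, 27/56; SSR = 165/28.

SSR = 5.893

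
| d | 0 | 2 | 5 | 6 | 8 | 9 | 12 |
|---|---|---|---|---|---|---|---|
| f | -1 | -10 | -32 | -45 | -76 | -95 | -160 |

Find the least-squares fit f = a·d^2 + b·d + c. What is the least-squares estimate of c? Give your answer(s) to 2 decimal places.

Setting ∂/∂a … = 0 gives: 33330·a + 3318·b + 354·c = -38059;  3318·a + 354·b + 42·c = -3833;  354·a + 42·b + 7·c = -419.
(Σd^2·d^2 = 33330, Σd^2·d = 3318, Σd^2 = 354, Σd·d = 354, Σd = 42, Σ1 = 7, Σd^2·f = -38059, Σd·f = -3833, Σf = -419.)
Row-reducing yields a = -3544/3597, b = -10057/7194, c = -1970/1199.

c = -1.64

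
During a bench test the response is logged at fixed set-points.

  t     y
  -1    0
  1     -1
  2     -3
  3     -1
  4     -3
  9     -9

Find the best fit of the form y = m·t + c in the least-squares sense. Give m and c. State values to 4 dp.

m = -0.8966, c = -0.1437

From the data, Σt·t = 112, Σt = 18, Σ1 = 6.
And Σt·y = -103, Σy = -17.
AᵀA·[m, c]ᵀ = Aᵀy becomes [[112, 18]; [18, 6]]·[m, c]ᵀ = [-103, -17]ᵀ.
Δ = 112·6 − 18² = 348.
m = ((-103)·6 − 18·(-17))/348 = -26/29; c = (112·(-17) − 18·(-103))/348 = -25/174.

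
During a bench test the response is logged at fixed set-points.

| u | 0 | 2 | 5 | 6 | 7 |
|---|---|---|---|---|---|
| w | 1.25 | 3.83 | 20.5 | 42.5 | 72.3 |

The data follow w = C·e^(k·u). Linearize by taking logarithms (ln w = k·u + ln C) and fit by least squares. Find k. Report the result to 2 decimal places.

Let Y = ln w. Fitting Y = k·u + ln C by least squares:
AᵀA = [[114.0000, 20.0000]; [20.0000, 5]], rhs = [70.2506, 12.6168]ᵀ  (here Σu = 20.0000, Σ(u)² = 114.0000, Σln w = 12.6168, Σu·ln w = 70.2506).
Δ = 114.0000·5 − (20.0000)² = 170.0000; k = (70.2506·5 − 20.0000·12.6168)/170.0000 = 0.58187, ln C = (114.0000·12.6168 − 20.0000·70.2506)/170.0000 = 0.19587.

k = 0.58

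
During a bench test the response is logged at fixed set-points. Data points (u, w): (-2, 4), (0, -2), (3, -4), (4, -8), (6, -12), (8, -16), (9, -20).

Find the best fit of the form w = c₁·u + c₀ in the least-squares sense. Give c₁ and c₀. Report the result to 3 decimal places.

c₁ = -2.041, c₀ = -0.122

Sums needed: Σu·u = 210, Σu = 28, Σ1 = 7.
Moment sums: Σu·w = -432, Σw = -58.
det = 210·7 − 28² = 686.
c₁ = ((-432)·7 − 28·(-58))/686 = -100/49; c₀ = (210·(-58) − 28·(-432))/686 = -6/49.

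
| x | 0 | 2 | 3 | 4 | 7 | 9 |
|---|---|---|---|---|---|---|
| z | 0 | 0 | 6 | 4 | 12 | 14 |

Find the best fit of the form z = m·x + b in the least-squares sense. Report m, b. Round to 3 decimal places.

m = 1.714, b = -1.143

Normal-equation sums: Σx·x = 159, Σx = 25, Σ1 = 6.
Right-hand side: Σx·z = 244, Σz = 36.
Normal equations: [[159, 25]; [25, 6]]·[m, b]ᵀ = [244, 36]ᵀ.
Eliminating b: 6·(row 1) − 25·(row 2) gives 329·m = 6·244 − 25·36 = 564, so m = 12/7.
Then b = (36 − 25·(12/7))/6 = -8/7.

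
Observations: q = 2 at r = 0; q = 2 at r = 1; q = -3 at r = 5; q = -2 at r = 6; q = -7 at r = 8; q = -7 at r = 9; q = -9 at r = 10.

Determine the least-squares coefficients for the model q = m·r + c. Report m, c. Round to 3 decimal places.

m = -1.118, c = 2.799

The normal system XᵀX·[m, c]ᵀ = Xᵀq is [[307, 39]; [39, 7]]·[m, c]ᵀ = [-234, -24]ᵀ.
Determinant 307·7 − 39² = 628.
m = ((-234)·7 − 39·(-24))/628 = -351/314; c = (307·(-24) − 39·(-234))/628 = 879/314.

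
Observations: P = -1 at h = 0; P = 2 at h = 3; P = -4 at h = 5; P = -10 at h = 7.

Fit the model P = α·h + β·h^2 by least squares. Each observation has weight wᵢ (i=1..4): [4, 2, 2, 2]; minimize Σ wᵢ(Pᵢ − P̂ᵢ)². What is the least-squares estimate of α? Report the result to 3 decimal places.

α = 1.723

XᵀWX·[α, β]ᵀ = XᵀWP reads: 166·α + 990·β = -168;  990·α + 6214·β = -1144.
Δ = 166·6214 − 990² = 51424.
α = ((-168)·6214 − 990·(-1144))/51424 = 2769/1607; β = (166·(-1144) − 990·(-168))/51424 = -737/1607.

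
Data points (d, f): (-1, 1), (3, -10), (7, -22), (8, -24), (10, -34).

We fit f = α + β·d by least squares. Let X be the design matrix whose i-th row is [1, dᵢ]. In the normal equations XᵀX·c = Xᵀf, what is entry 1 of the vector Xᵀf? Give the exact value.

Entry 1 ↔ basis 1, so (Xᵀf)_{1} = Σᵢ fᵢ = (1)·(1) + (1)·(-10) + (1)·(-22) + (1)·(-24) + (1)·(-34) = -89.

-89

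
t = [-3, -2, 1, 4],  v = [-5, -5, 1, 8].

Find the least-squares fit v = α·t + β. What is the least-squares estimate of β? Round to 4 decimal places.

XᵀX·[α, β]ᵀ = Xᵀv reads: 30·α + 0·β = 58;  0·α + 4·β = -1.
(Σt·t = 30, Σt = 0, Σ1 = 4, Σt·v = 58, Σv = -1.)
Eliminating β: 4·(row 1) − 0·(row 2) gives 120·α = 4·58 − 0·(-1) = 232, so α = 29/15.
Then β = ((-1) − 0·(29/15))/4 = -1/4.

β = -0.2500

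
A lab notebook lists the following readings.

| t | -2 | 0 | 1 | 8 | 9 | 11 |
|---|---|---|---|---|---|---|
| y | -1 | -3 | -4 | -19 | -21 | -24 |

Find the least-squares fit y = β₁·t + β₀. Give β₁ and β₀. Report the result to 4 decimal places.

β₁ = -1.8930, β₀ = -3.4816

Compute the Gram sums: Σt·t = 271, Σt = 27, Σ1 = 6.
For Aᵀy: Σt·y = -607, Σy = -72.
Eliminating β₀: 6·(row 1) − 27·(row 2) gives 897·β₁ = 6·(-607) − 27·(-72) = -1698, so β₁ = -566/299.
Then β₀ = ((-72) − 27·(-566/299))/6 = -1041/299.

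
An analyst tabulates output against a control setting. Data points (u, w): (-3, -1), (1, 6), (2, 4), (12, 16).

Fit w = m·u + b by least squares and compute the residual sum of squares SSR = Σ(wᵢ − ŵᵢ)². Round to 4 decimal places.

SSR = 5.5697

With design matrix X, XᵀX = [[158, 12]; [12, 4]] and Xᵀw = [209, 25]ᵀ.
det = 158·4 − 12² = 488.
m = (209·4 − 12·25)/488 = 67/61; b = (158·25 − 12·209)/488 = 721/244.
Residuals: -161/244, 475/244, -281/244, -33/244; SSR = 1359/244.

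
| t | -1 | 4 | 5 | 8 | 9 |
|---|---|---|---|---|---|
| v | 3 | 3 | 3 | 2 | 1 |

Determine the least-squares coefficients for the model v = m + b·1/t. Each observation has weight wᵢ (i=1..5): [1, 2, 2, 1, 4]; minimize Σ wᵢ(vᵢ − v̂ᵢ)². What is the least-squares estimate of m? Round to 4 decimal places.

With design matrix X, XᵀWX = [[10, 169/360]; [169/360, 164593/129600]] and XᵀWv = [21, 71/180]ᵀ.
Eliminating b: (164593/129600)·(row 1) − (169/360)·(row 2) gives (539123/43200)·m = (164593/129600)·21 − (169/360)·(71/180) = 686491/25920, so m = 264035/124413.
Then b = ((71/180) − (169/360)·(264035/124413))/(164593/129600) = -255480/539123.

m = 2.1222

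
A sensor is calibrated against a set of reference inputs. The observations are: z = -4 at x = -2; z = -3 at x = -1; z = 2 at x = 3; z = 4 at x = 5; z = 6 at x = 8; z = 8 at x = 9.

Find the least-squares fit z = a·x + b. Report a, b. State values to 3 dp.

Compute the Gram sums: Σx·x = 184, Σx = 22, Σ1 = 6.
And Σx·z = 157, Σz = 13.
So MᵀM·[a, b]ᵀ = Mᵀz: [[184, 22]; [22, 6]]·[a, b]ᵀ = [157, 13]ᵀ.
Eliminating b: 6·(row 1) − 22·(row 2) gives 620·a = 6·157 − 22·13 = 656, so a = 164/155.
Then b = (13 − 22·(164/155))/6 = -531/310.

a = 1.058, b = -1.713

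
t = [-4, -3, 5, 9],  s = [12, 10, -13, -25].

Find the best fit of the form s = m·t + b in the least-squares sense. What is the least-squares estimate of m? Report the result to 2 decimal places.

m = -2.86

Sums needed: Σt·t = 131, Σt = 7, Σ1 = 4.
For Aᵀs: Σt·s = -368, Σs = -16.
Normal equations: [[131, 7]; [7, 4]]·[m, b]ᵀ = [-368, -16]ᵀ.
Eliminating b: 4·(row 1) − 7·(row 2) gives 475·m = 4·(-368) − 7·(-16) = -1360, so m = -272/95.
Then b = ((-16) − 7·(-272/95))/4 = 96/95.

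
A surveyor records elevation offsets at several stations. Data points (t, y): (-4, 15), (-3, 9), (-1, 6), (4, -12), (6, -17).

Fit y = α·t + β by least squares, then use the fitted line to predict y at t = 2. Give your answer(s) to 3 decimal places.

Setting ∂/∂α … = 0 gives: 78·α + 2·β = -243;  2·α + 5·β = 1.
(Σt·t = 78, Σt = 2, Σ1 = 5, Σt·y = -243, Σy = 1.)
Determinant 78·5 − 2² = 386.
α = ((-243)·5 − 2·1)/386 = -1217/386; β = (78·1 − 2·(-243))/386 = 282/193.
At t = 2: ŷ = (-1217/386)·(2) + (282/193)·(1) = -935/193.

ŷ = -4.845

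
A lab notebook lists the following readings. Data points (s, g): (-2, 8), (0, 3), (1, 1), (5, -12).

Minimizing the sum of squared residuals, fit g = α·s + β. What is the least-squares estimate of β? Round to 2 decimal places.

Forming AᵀA = [[30, 4]; [4, 4]] and Aᵀg = [-75, 0]ᵀ gives AᵀA·[α, β]ᵀ = Aᵀg.
Determinant 30·4 − 4² = 104.
α = ((-75)·4 − 4·0)/104 = -75/26; β = (30·0 − 4·(-75))/104 = 75/26.

β = 2.88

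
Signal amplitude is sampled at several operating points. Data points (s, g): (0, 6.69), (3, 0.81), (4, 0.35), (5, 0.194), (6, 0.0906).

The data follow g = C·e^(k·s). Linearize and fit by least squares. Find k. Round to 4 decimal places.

With ln gᵢ as the transformed response and sᵢ as the regressor:
Σs = 18.0000, Σ(s)² = 86.0000, Σln g = -3.4011, Σs·ln g = -27.4387.
Equations: 86.0000·k + 18.0000·ln C = -27.4387;  18.0000·k + 5·ln C = -3.4011.
Slope k = (n·Σs·ln g − Σs·Σln g)/(n·Σ(s)² − (Σs)²) = (5·-27.4387 − 18.0000·-3.4011)/106.0000 = -0.71673; ln C = (Σln g − k·Σs)/n = 1.90000.

k = -0.7167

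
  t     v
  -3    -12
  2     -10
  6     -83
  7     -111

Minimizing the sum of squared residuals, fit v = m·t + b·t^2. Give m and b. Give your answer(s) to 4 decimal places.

m = -1.8220, b = -2.0008

Compute the Gram sums: Σt·t = 98, Σt·t^2 = 540, Σt^2·t^2 = 3794.
Moment sums: Σt·v = -1259, Σt^2·v = -8575.
So XᵀX·[m, b]ᵀ = Xᵀv: [[98, 540]; [540, 3794]]·[m, b]ᵀ = [-1259, -8575]ᵀ.
Eliminating b: 3794·(row 1) − 540·(row 2) gives 80212·m = 3794·(-1259) − 540·(-8575) = -146146, so m = -6643/3646.
Then b = ((-8575) − 540·(-6643/3646))/3794 = -7295/3646.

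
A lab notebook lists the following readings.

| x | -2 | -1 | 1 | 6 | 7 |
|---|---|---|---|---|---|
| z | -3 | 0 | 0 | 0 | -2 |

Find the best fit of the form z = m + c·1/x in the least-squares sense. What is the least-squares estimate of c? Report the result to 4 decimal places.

c = 0.4469

The normal equations are: 5·m + (-4/21)·c = -5;  (-4/21)·m + (2027/882)·c = 17/14.
Determinant 5·(2027/882) − (-4/21)² = 10103/882.
m = ((-5)·(2027/882) − (-4/21)·(17/14))/(10103/882) = -9931/10103; c = (5·(17/14) − (-4/21)·(-5))/(10103/882) = 4515/10103.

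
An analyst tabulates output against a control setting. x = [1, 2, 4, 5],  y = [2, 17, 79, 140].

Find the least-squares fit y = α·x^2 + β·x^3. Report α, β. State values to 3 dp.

The normal equations are: 898·α + 4182·β = 4834;  4182·α + 19786·β = 22694.
det = 898·19786 − 4182² = 278704.
α = (4834·19786 − 4182·22694)/278704 = 46201/17419; β = (898·22694 − 4182·4834)/278704 = 10214/17419.

α = 2.652, β = 0.586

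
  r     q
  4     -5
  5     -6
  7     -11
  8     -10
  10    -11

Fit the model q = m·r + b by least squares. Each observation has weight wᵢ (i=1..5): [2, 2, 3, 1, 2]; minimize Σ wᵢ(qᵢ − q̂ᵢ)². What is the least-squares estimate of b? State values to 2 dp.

Entries of MᵀWM: Σwᵢ·r·r = 493, Σwᵢ·r = 67, Σwᵢ·1 = 10.
Moment sums: Σwᵢ·r·q = -631, Σwᵢ·q = -87.
So MᵀWM·[m, b]ᵀ = MᵀWq: [[493, 67]; [67, 10]]·[m, b]ᵀ = [-631, -87]ᵀ.
Eliminating b: 10·(row 1) − 67·(row 2) gives 441·m = 10·(-631) − 67·(-87) = -481, so m = -481/441.
Then b = ((-87) − 67·(-481/441))/10 = -614/441.

b = -1.39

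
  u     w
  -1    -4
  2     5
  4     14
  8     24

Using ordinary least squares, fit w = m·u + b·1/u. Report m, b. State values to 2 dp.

m = 3.05, b = 0.59

Setting ∂/∂m … = 0 gives: 85·m + 4·b = 262;  4·m + (85/64)·b = 13.
(Σu·u = 85, Σu·1/u = 4, Σ1/u·1/u = 85/64, Σu·w = 262, Σ1/u·w = 13.)
Determinant 85·(85/64) − 4² = 6201/64.
m = (262·(85/64) − 4·13)/(6201/64) = 6314/2067; b = (85·13 − 4·262)/(6201/64) = 1216/2067.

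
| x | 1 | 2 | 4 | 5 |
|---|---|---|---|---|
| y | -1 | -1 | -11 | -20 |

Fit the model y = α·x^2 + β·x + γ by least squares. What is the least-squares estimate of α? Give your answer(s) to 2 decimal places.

α = -1.50

MᵀM·[α, β, γ]ᵀ = Mᵀy reads: 898·α + 198·β + 46·γ = -681;  198·α + 46·β + 12·γ = -147;  46·α + 12·β + 4·γ = -33.
Row-reducing yields α = -3/2, β = 21/5, γ = -18/5.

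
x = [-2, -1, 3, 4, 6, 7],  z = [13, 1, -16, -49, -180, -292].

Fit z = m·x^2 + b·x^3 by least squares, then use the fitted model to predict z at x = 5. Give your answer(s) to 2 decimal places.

Forming AᵀA = [[4051, 25817]; [25817, 169195]] and Aᵀz = [-21663, -142709]ᵀ gives AᵀA·[m, b]ᵀ = Aᵀz.
Determinant 4051·169195 − 25817² = 18891456.
m = ((-21663)·169195 − 25817·(-142709))/18891456 = 2380871/2361432; b = (4051·(-142709) − 25817·(-21663))/18891456 = -2355061/2361432.
At x = 5: ẑ = (2380871/2361432)·(25) + (-2355061/2361432)·(125) = -39143475/393572.

ẑ = -99.46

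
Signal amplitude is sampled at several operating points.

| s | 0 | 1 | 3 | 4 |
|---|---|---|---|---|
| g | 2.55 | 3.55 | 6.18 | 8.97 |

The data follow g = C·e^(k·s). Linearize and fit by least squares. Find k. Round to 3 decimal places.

Linearized form: ln g = k·s + ln C. From the 4 transformed points,
Σs = 8.0000, Σ(s)² = 26.0000, Σln g = 6.2182, Σs·ln g = 15.5064.
Equations: 26.0000·k + 8.0000·ln C = 15.5064;  8.0000·k + 4·ln C = 6.2182.
Slope k = (n·Σs·ln g − Σs·Σln g)/(n·Σ(s)² − (Σs)²) = (4·15.5064 − 8.0000·6.2182)/40.0000 = 0.30700; ln C = (Σln g − k·Σs)/n = 0.94057.

k = 0.307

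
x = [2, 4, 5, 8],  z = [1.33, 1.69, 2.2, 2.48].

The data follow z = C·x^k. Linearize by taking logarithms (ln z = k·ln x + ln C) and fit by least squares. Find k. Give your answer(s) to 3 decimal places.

Linearized form: ln z = k·ln x + ln C. From the 4 transformed points,
Σln x = 5.7683, Σ(ln x)² = 9.3166, Σln z = 2.5066, Σln x·ln z = 4.0827.
Equations: 9.3166·k + 5.7683·ln C = 4.0827;  5.7683·k + 4·ln C = 2.5066.
Slope k = (n·Σln x·ln z − Σln x·Σln z)/(n·Σ(ln x)² − (Σln x)²) = (4·4.0827 − 5.7683·2.5066)/3.9930 = 0.46881; ln C = (Σln z − k·Σln x)/n = -0.04941.

k = 0.469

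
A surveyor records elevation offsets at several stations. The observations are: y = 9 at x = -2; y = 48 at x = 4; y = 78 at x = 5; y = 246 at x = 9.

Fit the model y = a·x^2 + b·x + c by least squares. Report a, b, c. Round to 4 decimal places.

Compute the Gram sums: Σx^2·x^2 = 7458, Σx^2·x = 910, Σx^2 = 126, Σx·x = 126, Σx = 16, Σ1 = 4.
Moment sums: Σx^2·y = 22680, Σx·y = 2778, Σy = 381.
MᵀM·[a, b, c]ᵀ = Mᵀy becomes [[7458, 910, 126]; [910, 126, 16]; [126, 16, 4]]·[a, b, c]ᵀ = [22680, 2778, 381]ᵀ.
Inverting the 3×3 Gram matrix, [a, b, c]ᵀ = [152943/51482, 39735/51482, -36492/25741]ᵀ.

a = 2.9708, b = 0.7718, c = -1.4177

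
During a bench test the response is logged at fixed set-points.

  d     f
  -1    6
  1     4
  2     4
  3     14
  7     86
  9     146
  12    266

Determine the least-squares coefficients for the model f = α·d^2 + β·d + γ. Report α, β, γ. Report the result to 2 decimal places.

Normal-equation sums: Σd^2·d^2 = 29797, Σd^2·d = 2835, Σd^2 = 289, Σd·d = 289, Σd = 33, Σ1 = 7.
And Σd^2·f = 54496, Σd·f = 5156, Σf = 526.
So XᵀX·[α, β, γ]ᵀ = Xᵀf: [[29797, 2835, 289]; [2835, 289, 33]; [289, 33, 7]]·[α, β, γ]ᵀ = [54496, 5156, 526]ᵀ.
Row-reducing yields α = 252425/125587, β = -266863/125587, γ = 273488/125587.

α = 2.01, β = -2.12, γ = 2.18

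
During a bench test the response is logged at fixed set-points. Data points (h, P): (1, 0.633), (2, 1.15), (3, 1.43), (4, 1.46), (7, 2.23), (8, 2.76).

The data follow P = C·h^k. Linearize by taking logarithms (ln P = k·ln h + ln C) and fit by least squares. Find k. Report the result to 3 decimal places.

k = 0.652

With ln Pᵢ as the transformed response and ln hᵢ as the regressor:
Σln h = 7.2034, Σ(ln h)² = 11.7199, Σln P = 2.2358, Σln h·ln P = 4.6862.
Equations: 11.7199·k + 7.2034·ln C = 4.6862;  7.2034·k + 6·ln C = 2.2358.
Δ = 11.7199·6 − (7.2034)² = 18.4301; k = (4.6862·6 − 7.2034·2.2358)/18.4301 = 0.65174, ln C = (11.7199·2.2358 − 7.2034·4.6862)/18.4301 = -0.40982.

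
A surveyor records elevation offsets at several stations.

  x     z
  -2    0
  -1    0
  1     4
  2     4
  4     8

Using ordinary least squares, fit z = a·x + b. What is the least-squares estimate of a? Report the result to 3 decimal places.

a = 1.368

From the data, Σx·x = 26, Σx = 4, Σ1 = 5.
Right-hand side: Σx·z = 44, Σz = 16.
So MᵀM·[a, b]ᵀ = Mᵀz: [[26, 4]; [4, 5]]·[a, b]ᵀ = [44, 16]ᵀ.
Determinant 26·5 − 4² = 114.
a = (44·5 − 4·16)/114 = 26/19; b = (26·16 − 4·44)/114 = 40/19.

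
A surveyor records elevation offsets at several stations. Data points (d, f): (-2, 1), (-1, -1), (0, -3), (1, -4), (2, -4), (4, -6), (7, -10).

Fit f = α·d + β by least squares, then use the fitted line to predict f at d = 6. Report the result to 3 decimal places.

f̂ = -8.812

Forming MᵀM = [[75, 11]; [11, 7]] and Mᵀf = [-107, -27]ᵀ gives MᵀM·[α, β]ᵀ = Mᵀf.
Determinant 75·7 − 11² = 404.
α = ((-107)·7 − 11·(-27))/404 = -113/101; β = (75·(-27) − 11·(-107))/404 = -212/101.
At d = 6: f̂ = (-113/101)·(6) + (-212/101)·(1) = -890/101.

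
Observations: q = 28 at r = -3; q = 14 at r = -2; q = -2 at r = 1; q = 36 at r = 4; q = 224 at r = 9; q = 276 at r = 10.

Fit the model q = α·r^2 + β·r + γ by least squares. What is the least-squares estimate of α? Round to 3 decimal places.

α = 2.992

The normal system MᵀM·[α, β, γ]ᵀ = Mᵀq is [[16915, 1759, 211]; [1759, 211, 19]; [211, 19, 6]]·[α, β, γ]ᵀ = [46626, 4806, 576]ᵀ.
Inverting the 3×3 Gram matrix, [α, β, γ]ᵀ = [72461/24222, -20531/11010, -66556/20185]ᵀ.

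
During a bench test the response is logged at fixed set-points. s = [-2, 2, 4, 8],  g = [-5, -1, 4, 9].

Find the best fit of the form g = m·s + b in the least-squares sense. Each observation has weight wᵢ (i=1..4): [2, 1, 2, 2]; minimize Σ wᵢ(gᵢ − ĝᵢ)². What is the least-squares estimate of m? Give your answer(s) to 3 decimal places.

Setting ∂/∂m … = 0 gives: 172·m + 22·b = 194;  22·m + 7·b = 15.
(Σwᵢ·s·s = 172, Σwᵢ·s = 22, Σwᵢ·1 = 7, Σwᵢ·s·g = 194, Σwᵢ·g = 15.)
det = 172·7 − 22² = 720.
m = (194·7 − 22·15)/720 = 257/180; b = (172·15 − 22·194)/720 = -211/90.

m = 1.428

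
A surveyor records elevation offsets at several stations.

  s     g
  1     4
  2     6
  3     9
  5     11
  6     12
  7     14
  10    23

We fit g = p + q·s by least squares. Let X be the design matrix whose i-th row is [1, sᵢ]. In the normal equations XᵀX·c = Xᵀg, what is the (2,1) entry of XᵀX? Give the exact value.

34

Row 2 ↔ basis s, column 1 ↔ basis 1, so (XᵀX)_{2,1} = Σᵢ s = (1)·(1) + (2)·(1) + (3)·(1) + (5)·(1) + (6)·(1) + (7)·(1) + (10)·(1) = 34.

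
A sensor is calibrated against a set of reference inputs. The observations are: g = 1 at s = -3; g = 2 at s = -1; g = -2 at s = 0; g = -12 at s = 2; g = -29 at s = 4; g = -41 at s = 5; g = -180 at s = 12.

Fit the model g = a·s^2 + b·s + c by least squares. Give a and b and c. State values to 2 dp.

a = -0.97, b = -3.34, c = -0.79

Forming MᵀM = [[21715, 1897, 199]; [1897, 199, 19]; [199, 19, 7]] and Mᵀg = [-27446, -2510, -261]ᵀ gives MᵀM·[a, b, c]ᵀ = Mᵀg.
Row-reducing yields a = -592609/614022, b = -683085/204674, c = -242479/307011.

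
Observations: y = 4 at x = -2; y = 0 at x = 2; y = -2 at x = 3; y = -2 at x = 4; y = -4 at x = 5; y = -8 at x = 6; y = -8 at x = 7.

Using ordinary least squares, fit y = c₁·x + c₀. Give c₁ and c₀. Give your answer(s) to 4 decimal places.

c₁ = -1.3883, c₀ = 2.1011

Entries of MᵀM: Σx·x = 143, Σx = 25, Σ1 = 7.
For Mᵀy: Σx·y = -146, Σy = -20.
MᵀM·[c₁, c₀]ᵀ = Mᵀy becomes [[143, 25]; [25, 7]]·[c₁, c₀]ᵀ = [-146, -20]ᵀ.
det = 143·7 − 25² = 376.
c₁ = ((-146)·7 − 25·(-20))/376 = -261/188; c₀ = (143·(-20) − 25·(-146))/376 = 395/188.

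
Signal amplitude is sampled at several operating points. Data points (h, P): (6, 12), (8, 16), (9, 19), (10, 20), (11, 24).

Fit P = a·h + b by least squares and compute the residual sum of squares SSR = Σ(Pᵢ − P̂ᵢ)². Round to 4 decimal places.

Setting ∂/∂a … = 0 gives: 402·a + 44·b = 835;  44·a + 5·b = 91.
Eliminating b: 5·(row 1) − 44·(row 2) gives 74·a = 5·835 − 44·91 = 171, so a = 171/74.
Then b = (91 − 44·(171/74))/5 = -79/37.
Residuals: 10/37, -13/37, 25/74, -36/37, 53/74; SSR = 131/74.

SSR = 1.7703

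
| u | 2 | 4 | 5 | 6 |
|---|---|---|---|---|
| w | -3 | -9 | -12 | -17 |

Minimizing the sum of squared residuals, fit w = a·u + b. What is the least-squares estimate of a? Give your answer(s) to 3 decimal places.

Entries of XᵀX: Σu·u = 81, Σu = 17, Σ1 = 4.
For Xᵀw: Σu·w = -204, Σw = -41.
Normal equations: [[81, 17]; [17, 4]]·[a, b]ᵀ = [-204, -41]ᵀ.
Δ = 81·4 − 17² = 35.
a = ((-204)·4 − 17·(-41))/35 = -17/5; b = (81·(-41) − 17·(-204))/35 = 21/5.

a = -3.400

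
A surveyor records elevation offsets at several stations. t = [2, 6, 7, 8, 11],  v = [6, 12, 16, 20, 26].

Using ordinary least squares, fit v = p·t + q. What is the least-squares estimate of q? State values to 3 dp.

Entries of XᵀX: Σt·t = 274, Σt = 34, Σ1 = 5.
For Xᵀv: Σt·v = 642, Σv = 80.
XᵀX·[p, q]ᵀ = Xᵀv becomes [[274, 34]; [34, 5]]·[p, q]ᵀ = [642, 80]ᵀ.
det = 274·5 − 34² = 214.
p = (642·5 − 34·80)/214 = 245/107; q = (274·80 − 34·642)/214 = 46/107.

q = 0.430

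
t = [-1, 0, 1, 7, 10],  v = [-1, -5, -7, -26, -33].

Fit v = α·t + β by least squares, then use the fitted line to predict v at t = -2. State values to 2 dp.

Forming MᵀM = [[151, 17]; [17, 5]] and Mᵀv = [-518, -72]ᵀ gives MᵀM·[α, β]ᵀ = Mᵀv.
det = 151·5 − 17² = 466.
α = ((-518)·5 − 17·(-72))/466 = -683/233; β = (151·(-72) − 17·(-518))/466 = -1033/233.
At t = -2: v̂ = (-683/233)·(-2) + (-1033/233)·(1) = 333/233.

v̂ = 1.43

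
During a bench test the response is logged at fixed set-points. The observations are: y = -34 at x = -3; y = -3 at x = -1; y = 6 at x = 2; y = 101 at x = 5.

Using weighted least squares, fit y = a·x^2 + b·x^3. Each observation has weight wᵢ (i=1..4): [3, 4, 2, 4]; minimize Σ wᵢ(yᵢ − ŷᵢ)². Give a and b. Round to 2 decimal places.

a = -0.84, b = 0.98

AᵀWA·[a, b]ᵀ = AᵀWy reads: 2779·a + 11831·b = 9218;  11831·a + 64819·b = 53362.
Eliminating b: 64819·(row 1) − 11831·(row 2) gives 40159440·a = 64819·9218 − 11831·53362 = -33824280, so a = -281869/334662.
Then b = (53362 − 11831·(-281869/334662))/64819 = 326957/334662.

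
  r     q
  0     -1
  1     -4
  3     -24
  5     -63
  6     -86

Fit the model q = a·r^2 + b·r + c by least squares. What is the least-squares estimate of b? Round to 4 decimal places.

Compute the Gram sums: Σr^2·r^2 = 2003, Σr^2·r = 369, Σr^2 = 71, Σr·r = 71, Σr = 15, Σ1 = 5.
Moment sums: Σr^2·q = -4891, Σr·q = -907, Σq = -178.
MᵀM·[a, b, c]ᵀ = Mᵀq becomes [[2003, 369, 71]; [369, 71, 15]; [71, 15, 5]]·[a, b, c]ᵀ = [-4891, -907, -178]ᵀ.
Row-reducing yields a = -209/98, b = -1975/1274, c = -424/637.

b = -1.5502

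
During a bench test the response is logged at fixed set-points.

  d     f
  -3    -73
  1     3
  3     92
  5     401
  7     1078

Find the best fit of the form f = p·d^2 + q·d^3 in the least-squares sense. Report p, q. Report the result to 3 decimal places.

Sums needed: Σd^2·d^2 = 3189, Σd^2·d^3 = 19933, Σd^3·d^3 = 134733.
And Σd^2·f = 63021, Σd^3·f = 424337.
Δ = 3189·134733 − 19933² = 32339048.
p = (63021·134733 − 19933·424337)/32339048 = 8174743/8084762; q = (3189·424337 − 19933·63021)/32339048 = 24253275/8084762.

p = 1.011, q = 3.000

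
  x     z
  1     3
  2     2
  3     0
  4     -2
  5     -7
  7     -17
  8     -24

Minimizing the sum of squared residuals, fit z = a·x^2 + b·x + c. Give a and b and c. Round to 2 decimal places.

Setting ∂/∂a … = 0 gives: 7476·a + 1080·b + 168·c = -2565;  1080·a + 168·b + 30·c = -347;  168·a + 30·b + 7·c = -45.
Solving the 3×3 system (Gaussian elimination) gives a = -85/172, b = 311/516, c = 245/86.

a = -0.49, b = 0.60, c = 2.85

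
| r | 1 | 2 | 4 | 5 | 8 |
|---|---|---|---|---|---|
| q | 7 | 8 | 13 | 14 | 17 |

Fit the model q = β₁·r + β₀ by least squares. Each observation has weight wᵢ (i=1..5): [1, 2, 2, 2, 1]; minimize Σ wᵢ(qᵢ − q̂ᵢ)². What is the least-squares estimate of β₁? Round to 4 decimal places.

β₁ = 1.5699

Compute the Gram sums: Σwᵢ·r·r = 155, Σwᵢ·r = 31, Σwᵢ·1 = 8.
And Σwᵢ·r·q = 419, Σwᵢ·q = 94.
det = 155·8 − 31² = 279.
β₁ = (419·8 − 31·94)/279 = 146/93; β₀ = (155·94 − 31·419)/279 = 17/3.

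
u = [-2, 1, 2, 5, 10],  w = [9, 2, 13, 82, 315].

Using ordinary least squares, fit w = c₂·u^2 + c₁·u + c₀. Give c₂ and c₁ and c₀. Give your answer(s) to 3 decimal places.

The normal system XᵀX·[c₂, c₁, c₀]ᵀ = Xᵀw is [[10658, 1126, 134]; [1126, 134, 16]; [134, 16, 5]]·[c₂, c₁, c₀]ᵀ = [33640, 3570, 421]ᵀ.
Solving the 3×3 system (Gaussian elimination) gives c₂ = 31400/10317, c₁ = 4189/3439, c₀ = -13043/10317.

c₂ = 3.044, c₁ = 1.218, c₀ = -1.264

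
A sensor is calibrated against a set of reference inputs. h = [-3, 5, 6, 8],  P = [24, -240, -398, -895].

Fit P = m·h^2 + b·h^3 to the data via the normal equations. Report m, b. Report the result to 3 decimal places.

Entries of MᵀM: Σh^2·h^2 = 6098, Σh^2·h^3 = 43426, Σh^3·h^3 = 325154.
Moment sums: Σh^2·P = -77392, Σh^3·P = -574856.
So MᵀM·[m, b]ᵀ = MᵀP: [[6098, 43426]; [43426, 325154]]·[m, b]ᵀ = [-77392, -574856]ᵀ.
Eliminating b: 325154·(row 1) − 43426·(row 2) gives 96971616·m = 325154·(-77392) − 43426·(-574856) = -200621712, so m = -4179619/2020242.
Then b = ((-574856) − 43426·(-4179619/2020242))/325154 = -3013477/2020242.

m = -2.069, b = -1.492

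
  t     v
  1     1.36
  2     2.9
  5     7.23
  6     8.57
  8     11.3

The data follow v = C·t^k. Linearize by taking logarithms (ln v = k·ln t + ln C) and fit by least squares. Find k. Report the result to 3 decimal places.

Linearized form: ln v = k·ln t + ln C. From the 5 transformed points,
AᵀA = [[10.6052, 6.1738]; [6.1738, 5]], rhs = [12.8133, 7.9235]ᵀ  (here Σln t = 6.1738, Σ(ln t)² = 10.6052, Σln v = 7.9235, Σln t·ln v = 12.8133).
Solving (det = 14.9105): k = 1.01595, ln C = 0.33025.

k = 1.016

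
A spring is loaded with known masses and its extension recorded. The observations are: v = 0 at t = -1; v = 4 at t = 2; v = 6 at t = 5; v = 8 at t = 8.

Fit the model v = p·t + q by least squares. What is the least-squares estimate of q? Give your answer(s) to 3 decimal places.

q = 1.467

With design matrix A, AᵀA = [[94, 14]; [14, 4]] and Aᵀv = [102, 18]ᵀ.
Δ = 94·4 − 14² = 180.
p = (102·4 − 14·18)/180 = 13/15; q = (94·18 − 14·102)/180 = 22/15.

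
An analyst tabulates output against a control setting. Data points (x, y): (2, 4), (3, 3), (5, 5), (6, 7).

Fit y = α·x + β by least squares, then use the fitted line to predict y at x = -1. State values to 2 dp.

ŷ = 0.75

Normal-equation sums: Σx·x = 74, Σx = 16, Σ1 = 4.
Right-hand side: Σx·y = 84, Σy = 19.
So MᵀM·[α, β]ᵀ = Mᵀy: [[74, 16]; [16, 4]]·[α, β]ᵀ = [84, 19]ᵀ.
Δ = 74·4 − 16² = 40.
α = (84·4 − 16·19)/40 = 4/5; β = (74·19 − 16·84)/40 = 31/20.
At x = -1: ŷ = (4/5)·(-1) + (31/20)·(1) = 3/4.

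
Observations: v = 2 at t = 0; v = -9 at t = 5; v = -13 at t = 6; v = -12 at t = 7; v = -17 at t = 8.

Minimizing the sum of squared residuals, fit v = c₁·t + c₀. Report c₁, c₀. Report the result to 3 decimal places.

Setting ∂/∂c₁ … = 0 gives: 174·c₁ + 26·c₀ = -343;  26·c₁ + 5·c₀ = -49.
Determinant 174·5 − 26² = 194.
c₁ = ((-343)·5 − 26·(-49))/194 = -441/194; c₀ = (174·(-49) − 26·(-343))/194 = 196/97.

c₁ = -2.273, c₀ = 2.021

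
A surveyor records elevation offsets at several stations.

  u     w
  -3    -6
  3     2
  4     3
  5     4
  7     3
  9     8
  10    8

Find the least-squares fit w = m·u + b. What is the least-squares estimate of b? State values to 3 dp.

The normal equations are: 289·m + 35·b = 229;  35·m + 7·b = 22.
Determinant 289·7 − 35² = 798.
m = (229·7 − 35·22)/798 = 119/114; b = (289·22 − 35·229)/798 = -1657/798.

b = -2.076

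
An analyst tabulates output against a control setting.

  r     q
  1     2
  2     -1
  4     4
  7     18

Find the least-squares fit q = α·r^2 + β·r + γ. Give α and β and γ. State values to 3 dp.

From the data, Σr^2·r^2 = 2674, Σr^2·r = 416, Σr^2 = 70, Σr·r = 70, Σr = 14, Σ1 = 4.
Right-hand side: Σr^2·q = 944, Σr·q = 142, Σq = 23.
Normal equations: [[2674, 416, 70]; [416, 70, 14]; [70, 14, 4]]·[α, β, γ]ᵀ = [944, 142, 23]ᵀ.
Row-reducing yields α = 95/132, β = -129/44, γ = 41/12.

α = 0.720, β = -2.932, γ = 3.417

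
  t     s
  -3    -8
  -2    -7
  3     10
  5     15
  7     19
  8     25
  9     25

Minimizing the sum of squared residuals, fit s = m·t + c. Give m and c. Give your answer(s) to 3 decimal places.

m = 2.896, c = 0.117

Forming AᵀA = [[241, 27]; [27, 7]] and Aᵀs = [701, 79]ᵀ gives AᵀA·[m, c]ᵀ = Aᵀs.
Determinant 241·7 − 27² = 958.
m = (701·7 − 27·79)/958 = 1387/479; c = (241·79 − 27·701)/958 = 56/479.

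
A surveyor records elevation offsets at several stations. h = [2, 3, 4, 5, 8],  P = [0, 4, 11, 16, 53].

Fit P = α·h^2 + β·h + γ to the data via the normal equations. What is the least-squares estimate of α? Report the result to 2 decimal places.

α = 1.03

The normal system MᵀM·[α, β, γ]ᵀ = MᵀP is [[5074, 736, 118]; [736, 118, 22]; [118, 22, 5]]·[α, β, γ]ᵀ = [4004, 560, 84]ᵀ.
Solving the 3×3 system (Gaussian elimination) gives α = 94/91, β = -144/91, γ = -8/13.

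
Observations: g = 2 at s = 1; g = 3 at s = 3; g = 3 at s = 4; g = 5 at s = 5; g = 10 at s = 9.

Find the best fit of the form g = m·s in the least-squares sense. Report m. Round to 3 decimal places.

From the data, Σs·s = 132.
Moment sums: Σs·g = 138.
MᵀM·[m]ᵀ = Mᵀg becomes [[132]]·[m]ᵀ = [138]ᵀ.
Hence m = 138 / 132 ≈ 1.04545.

m = 1.045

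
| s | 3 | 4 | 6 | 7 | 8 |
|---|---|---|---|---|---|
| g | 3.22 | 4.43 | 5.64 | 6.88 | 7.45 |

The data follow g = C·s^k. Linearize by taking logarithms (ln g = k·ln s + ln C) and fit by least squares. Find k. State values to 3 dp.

Let Y = ln g. Fitting Y = k·ln s + ln C by least squares:
XᵀX = [[14.4498, 8.3020]; [8.3020, 5]], rhs = [14.3765, 8.3245]ᵀ  (here Σln s = 8.3020, Σ(ln s)² = 14.4498, Σln g = 8.3245, Σln s·ln g = 14.3765).
Solving (det = 3.3255): k = 0.83363, ln C = 0.28075.

k = 0.834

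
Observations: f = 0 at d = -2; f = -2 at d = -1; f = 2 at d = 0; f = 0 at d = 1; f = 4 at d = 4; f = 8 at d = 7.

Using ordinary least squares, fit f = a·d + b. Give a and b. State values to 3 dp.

a = 0.974, b = 0.539

Sums needed: Σd·d = 71, Σd = 9, Σ1 = 6.
Right-hand side: Σd·f = 74, Σf = 12.
Δ = 71·6 − 9² = 345.
a = (74·6 − 9·12)/345 = 112/115; b = (71·12 − 9·74)/345 = 62/115.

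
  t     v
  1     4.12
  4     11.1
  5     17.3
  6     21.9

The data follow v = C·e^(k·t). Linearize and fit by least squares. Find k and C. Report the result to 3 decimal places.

k = 0.341, C = 2.931

Taking logs, ln v = k·t + ln C, so regress ln v on t.
Σt = 16.0000, Σ(t)² = 78.0000, Σln v = 9.7600, Σt·ln v = 43.8161.
Equations: 78.0000·k + 16.0000·ln C = 43.8161;  16.0000·k + 4·ln C = 9.7600.
Δ = 78.0000·4 − (16.0000)² = 56.0000; k = (43.8161·4 − 16.0000·9.7600)/56.0000 = 0.34115, ln C = (78.0000·9.7600 − 16.0000·43.8161)/56.0000 = 1.07539, so C = exp(1.07539) = 2.93114.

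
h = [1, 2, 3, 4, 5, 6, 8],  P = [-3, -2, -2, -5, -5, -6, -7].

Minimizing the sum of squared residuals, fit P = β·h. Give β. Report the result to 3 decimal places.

β = -0.968

With design matrix X, XᵀX = [[155]] and XᵀP = [-150]ᵀ.
Hence β = -150 / 155 ≈ -0.967742.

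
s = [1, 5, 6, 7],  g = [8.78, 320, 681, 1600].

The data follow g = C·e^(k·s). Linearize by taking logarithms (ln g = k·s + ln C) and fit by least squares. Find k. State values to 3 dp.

With ln gᵢ as the transformed response and sᵢ as the regressor:
Σs = 19.0000, Σ(s)² = 111.0000, Σln g = 21.8421, Σs·ln g = 121.7998.
Equations: 111.0000·k + 19.0000·ln C = 121.7998;  19.0000·k + 4·ln C = 21.8421.
Solving (det = 83.0000): k = 0.86987, ln C = 1.32867.

k = 0.870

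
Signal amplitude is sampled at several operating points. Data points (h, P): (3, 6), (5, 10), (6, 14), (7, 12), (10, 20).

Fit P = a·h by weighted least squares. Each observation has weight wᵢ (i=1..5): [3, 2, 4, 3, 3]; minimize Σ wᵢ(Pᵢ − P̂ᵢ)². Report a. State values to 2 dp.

With design matrix X, XᵀWX = [[668]] and XᵀWP = [1342]ᵀ.
Hence a = 1342 / 668 ≈ 2.00898.

a = 2.01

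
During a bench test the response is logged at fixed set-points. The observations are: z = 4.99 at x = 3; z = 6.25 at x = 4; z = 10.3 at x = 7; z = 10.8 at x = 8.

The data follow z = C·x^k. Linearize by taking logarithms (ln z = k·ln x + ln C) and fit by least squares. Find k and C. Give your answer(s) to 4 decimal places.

With ln zᵢ as the transformed response and ln xᵢ as the regressor:
Over the data: Σln x = 6.5103, Σ(ln x)² = 11.2394, Σln z = 8.1517, Σln x·ln z = 13.7927.
Normal system: [[11.2394, 6.5103]; [6.5103, 4]]·[k, ln C]ᵀ = [13.7927, 8.1517]ᵀ.
Slope k = (n·Σln x·ln z − Σln x·Σln z)/(n·Σ(ln x)² − (Σln x)²) = (4·13.7927 − 6.5103·8.1517)/2.5742 = 0.81625; ln C = (Σln z − k·Σln x)/n = 0.70943, so C = exp(0.70943) = 2.03284.

k = 0.8162, C = 2.0328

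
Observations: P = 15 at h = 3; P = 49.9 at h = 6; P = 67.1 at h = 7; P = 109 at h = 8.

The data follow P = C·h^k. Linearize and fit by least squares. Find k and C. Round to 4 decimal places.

k = 1.9184, C = 1.7545

Taking logs, ln P = k·ln h + ln C, so regress ln P on ln h.
Σln h = 6.9157, Σ(ln h)² = 12.5280, Σln P = 15.5156, Σln h·ln P = 27.9212.
Equations: 12.5280·k + 6.9157·ln C = 27.9212;  6.9157·k + 4·ln C = 15.5156.
Slope k = (n·Σln h·ln P − Σln h·Σln P)/(n·Σ(ln h)² − (Σln h)²) = (4·27.9212 − 6.9157·15.5156)/2.2847 = 1.91837; ln C = (Σln P − k·Σln h)/n = 0.56217, so C = exp(0.56217) = 1.75447.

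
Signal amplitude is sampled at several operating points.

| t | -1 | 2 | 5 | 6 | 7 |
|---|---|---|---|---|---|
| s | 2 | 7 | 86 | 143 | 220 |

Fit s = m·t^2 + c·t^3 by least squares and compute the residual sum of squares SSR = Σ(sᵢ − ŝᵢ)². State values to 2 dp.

SSR = 3.16

The normal system MᵀM·[m, c]ᵀ = Mᵀs is [[4339, 27739]; [27739, 179995]]·[m, c]ᵀ = [18108, 117152]ᵀ.
Eliminating c: 179995·(row 1) − 27739·(row 2) gives 11546184·m = 179995·18108 − 27739·117152 = 9670132, so m = 2417533/2886546.
Then c = (117152 − 27739·(2417533/2886546))/179995 = 1506179/2886546.
Residuals: 2430869/1443273, -756871/1443273, -233872/1443273, 68371/481091, -6399/481091; SSR = 4558468/1443273.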